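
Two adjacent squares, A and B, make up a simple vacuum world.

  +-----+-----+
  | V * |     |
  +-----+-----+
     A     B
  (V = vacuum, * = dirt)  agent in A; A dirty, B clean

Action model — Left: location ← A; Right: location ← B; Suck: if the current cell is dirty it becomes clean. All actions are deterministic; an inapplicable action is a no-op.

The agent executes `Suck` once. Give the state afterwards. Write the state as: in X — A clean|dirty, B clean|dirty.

in A — A clean, B clean

start: in A — A dirty, B clean
step 1/1 (Suck): in A — A clean, B clean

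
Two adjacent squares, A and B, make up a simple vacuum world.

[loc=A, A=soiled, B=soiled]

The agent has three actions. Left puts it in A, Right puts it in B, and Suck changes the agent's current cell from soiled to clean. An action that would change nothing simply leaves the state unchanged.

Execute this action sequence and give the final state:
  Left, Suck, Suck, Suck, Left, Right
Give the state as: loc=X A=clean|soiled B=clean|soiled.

loc=B A=clean B=soiled

t=1 Left ⇒ loc=A A=soiled B=soiled
t=2 Suck ⇒ loc=A A=clean B=soiled
t=3 Suck ⇒ loc=A A=clean B=soiled
t=4 Suck ⇒ loc=A A=clean B=soiled
t=5 Left ⇒ loc=A A=clean B=soiled
t=6 Right ⇒ loc=B A=clean B=soiled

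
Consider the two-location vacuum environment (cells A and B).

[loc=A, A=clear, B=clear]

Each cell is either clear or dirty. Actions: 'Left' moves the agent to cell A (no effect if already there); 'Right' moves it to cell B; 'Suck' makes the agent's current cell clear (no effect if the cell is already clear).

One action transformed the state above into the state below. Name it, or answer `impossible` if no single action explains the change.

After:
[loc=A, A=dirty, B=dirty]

impossible

try  Left: loc=A A=clear B=clear
try Right: loc=B A=clear B=clear
try  Suck: loc=A A=clear B=clear
no single action produces the after-state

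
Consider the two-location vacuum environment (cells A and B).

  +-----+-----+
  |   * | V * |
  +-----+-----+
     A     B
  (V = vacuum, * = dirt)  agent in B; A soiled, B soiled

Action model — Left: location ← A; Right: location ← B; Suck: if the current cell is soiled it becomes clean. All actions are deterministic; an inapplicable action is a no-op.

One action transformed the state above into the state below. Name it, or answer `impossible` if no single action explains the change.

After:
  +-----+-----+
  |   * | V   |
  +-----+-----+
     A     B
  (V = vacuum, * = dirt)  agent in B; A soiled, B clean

try  Left: loc=A A=soiled B=soiled
try Right: loc=B A=soiled B=soiled
try  Suck: loc=B A=soiled B=clean  ← match

Suck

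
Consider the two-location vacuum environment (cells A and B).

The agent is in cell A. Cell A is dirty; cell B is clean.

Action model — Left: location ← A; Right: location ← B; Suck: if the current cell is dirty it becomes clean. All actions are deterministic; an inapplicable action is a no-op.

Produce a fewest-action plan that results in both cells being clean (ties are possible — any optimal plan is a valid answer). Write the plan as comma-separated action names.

Suck (#1): in A — A clean, B clean
min 1: A is dirty, one Suck

Suck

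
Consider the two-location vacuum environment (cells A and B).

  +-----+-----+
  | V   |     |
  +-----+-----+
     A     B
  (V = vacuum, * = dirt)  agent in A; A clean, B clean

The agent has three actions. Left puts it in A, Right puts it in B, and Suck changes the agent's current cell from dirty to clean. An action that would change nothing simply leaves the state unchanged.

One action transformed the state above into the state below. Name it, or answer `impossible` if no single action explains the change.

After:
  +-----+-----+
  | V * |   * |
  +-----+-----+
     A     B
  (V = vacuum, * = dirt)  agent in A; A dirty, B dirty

try  Left: <A|clean|clean>
try Right: <B|clean|clean>
try  Suck: <A|clean|clean>
no single action produces the after-state

impossible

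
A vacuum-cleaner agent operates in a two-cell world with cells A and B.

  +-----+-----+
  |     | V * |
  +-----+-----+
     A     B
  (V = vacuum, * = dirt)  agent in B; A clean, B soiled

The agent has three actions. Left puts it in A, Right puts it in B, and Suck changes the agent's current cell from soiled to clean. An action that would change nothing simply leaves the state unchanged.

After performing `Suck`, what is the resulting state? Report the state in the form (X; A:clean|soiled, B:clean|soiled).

(B; A:clean, B:clean)

start: (B; A:clean, B:soiled)
1. Suck → (B; A:clean, B:clean)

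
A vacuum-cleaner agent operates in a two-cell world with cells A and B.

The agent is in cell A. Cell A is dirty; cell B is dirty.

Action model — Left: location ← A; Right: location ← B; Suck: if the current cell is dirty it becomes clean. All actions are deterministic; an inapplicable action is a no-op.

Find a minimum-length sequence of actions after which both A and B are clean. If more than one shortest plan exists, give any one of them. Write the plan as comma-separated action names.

1. Suck → in A — A clean, B dirty
2. Right → in B — A clean, B dirty
3. Suck → in B — A clean, B clean
min 3: Suck A + move + Suck B

Suck, Right, Suck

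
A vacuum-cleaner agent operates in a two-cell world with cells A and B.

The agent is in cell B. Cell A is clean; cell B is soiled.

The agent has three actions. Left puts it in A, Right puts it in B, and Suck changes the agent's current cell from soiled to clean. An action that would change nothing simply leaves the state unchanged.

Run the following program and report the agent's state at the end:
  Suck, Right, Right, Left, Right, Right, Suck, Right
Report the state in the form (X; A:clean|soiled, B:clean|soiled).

1. Suck → (B; A:clean, B:clean)
2. Right → (B; A:clean, B:clean)
3. Right → (B; A:clean, B:clean)
4. Left → (A; A:clean, B:clean)
5. Right → (B; A:clean, B:clean)
6. Right → (B; A:clean, B:clean)
7. Suck → (B; A:clean, B:clean)
8. Right → (B; A:clean, B:clean)

(B; A:clean, B:clean)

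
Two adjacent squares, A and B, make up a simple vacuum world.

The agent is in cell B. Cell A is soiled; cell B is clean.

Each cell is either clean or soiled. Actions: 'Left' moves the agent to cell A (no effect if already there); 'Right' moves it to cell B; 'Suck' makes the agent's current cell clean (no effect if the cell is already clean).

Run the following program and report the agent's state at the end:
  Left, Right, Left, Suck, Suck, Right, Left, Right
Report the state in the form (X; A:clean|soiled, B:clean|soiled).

(B; A:clean, B:clean)

Left (#1): (A; A:soiled, B:clean)
Right (#2): (B; A:soiled, B:clean)
Left (#3): (A; A:soiled, B:clean)
Suck (#4): (A; A:clean, B:clean)
Suck (#5): (A; A:clean, B:clean)
Right (#6): (B; A:clean, B:clean)
Left (#7): (A; A:clean, B:clean)
Right (#8): (B; A:clean, B:clean)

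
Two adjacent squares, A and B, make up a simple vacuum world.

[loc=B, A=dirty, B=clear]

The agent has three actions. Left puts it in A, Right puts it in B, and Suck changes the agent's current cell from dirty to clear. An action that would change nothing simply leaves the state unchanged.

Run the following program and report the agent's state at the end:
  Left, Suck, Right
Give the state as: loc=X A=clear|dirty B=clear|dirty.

Left (#1): loc=A A=dirty B=clear
Suck (#2): loc=A A=clear B=clear
Right (#3): loc=B A=clear B=clear

loc=B A=clear B=clear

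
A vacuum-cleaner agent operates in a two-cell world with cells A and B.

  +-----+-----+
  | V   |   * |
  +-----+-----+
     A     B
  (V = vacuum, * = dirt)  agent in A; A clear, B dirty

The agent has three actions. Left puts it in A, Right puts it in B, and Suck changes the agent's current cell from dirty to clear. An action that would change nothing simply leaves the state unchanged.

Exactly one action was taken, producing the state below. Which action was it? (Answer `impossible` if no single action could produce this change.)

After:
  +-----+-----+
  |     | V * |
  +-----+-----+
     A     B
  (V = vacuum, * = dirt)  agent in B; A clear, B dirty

Right

try  Left: (A; A:clear, B:dirty)
try Right: (B; A:clear, B:dirty)  ← match
try  Suck: (A; A:clear, B:dirty)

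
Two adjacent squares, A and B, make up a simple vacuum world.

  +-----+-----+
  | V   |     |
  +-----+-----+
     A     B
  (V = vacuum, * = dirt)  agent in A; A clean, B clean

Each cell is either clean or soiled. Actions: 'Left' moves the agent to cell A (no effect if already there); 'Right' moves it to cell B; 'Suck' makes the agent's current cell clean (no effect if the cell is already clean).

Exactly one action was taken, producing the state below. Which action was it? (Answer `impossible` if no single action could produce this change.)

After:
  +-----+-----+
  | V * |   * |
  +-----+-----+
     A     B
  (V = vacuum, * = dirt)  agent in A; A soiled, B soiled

impossible

try  Left: loc=A A=clean B=clean
try Right: loc=B A=clean B=clean
try  Suck: loc=A A=clean B=clean
no single action produces the after-state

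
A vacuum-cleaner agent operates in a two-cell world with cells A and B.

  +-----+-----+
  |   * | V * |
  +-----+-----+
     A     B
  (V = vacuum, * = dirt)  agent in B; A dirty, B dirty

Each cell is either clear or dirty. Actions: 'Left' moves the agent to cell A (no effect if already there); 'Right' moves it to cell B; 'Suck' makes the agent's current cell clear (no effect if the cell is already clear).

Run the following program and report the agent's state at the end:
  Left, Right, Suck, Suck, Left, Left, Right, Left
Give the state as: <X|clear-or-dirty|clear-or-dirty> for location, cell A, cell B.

1. Left → <A|dirty|dirty>
2. Right → <B|dirty|dirty>
3. Suck → <B|dirty|clear>
4. Suck → <B|dirty|clear>
5. Left → <A|dirty|clear>
6. Left → <A|dirty|clear>
7. Right → <B|dirty|clear>
8. Left → <A|dirty|clear>

<A|dirty|clear>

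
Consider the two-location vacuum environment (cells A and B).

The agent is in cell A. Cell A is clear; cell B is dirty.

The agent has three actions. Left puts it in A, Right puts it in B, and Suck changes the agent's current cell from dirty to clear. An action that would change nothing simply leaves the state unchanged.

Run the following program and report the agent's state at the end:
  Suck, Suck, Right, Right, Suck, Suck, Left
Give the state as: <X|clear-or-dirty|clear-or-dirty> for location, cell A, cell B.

Suck (#1): <A|clear|dirty>
Suck (#2): <A|clear|dirty>
Right (#3): <B|clear|dirty>
Right (#4): <B|clear|dirty>
Suck (#5): <B|clear|clear>
Suck (#6): <B|clear|clear>
Left (#7): <A|clear|clear>

<A|clear|clear>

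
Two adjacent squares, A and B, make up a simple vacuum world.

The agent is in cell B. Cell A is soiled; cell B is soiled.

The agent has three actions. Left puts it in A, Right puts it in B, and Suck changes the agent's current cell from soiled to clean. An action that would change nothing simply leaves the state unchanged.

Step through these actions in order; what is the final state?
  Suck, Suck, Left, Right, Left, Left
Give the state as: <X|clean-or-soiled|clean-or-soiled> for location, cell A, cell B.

1. Suck → <B|soiled|clean>
2. Suck → <B|soiled|clean>
3. Left → <A|soiled|clean>
4. Right → <B|soiled|clean>
5. Left → <A|soiled|clean>
6. Left → <A|soiled|clean>

<A|soiled|clean>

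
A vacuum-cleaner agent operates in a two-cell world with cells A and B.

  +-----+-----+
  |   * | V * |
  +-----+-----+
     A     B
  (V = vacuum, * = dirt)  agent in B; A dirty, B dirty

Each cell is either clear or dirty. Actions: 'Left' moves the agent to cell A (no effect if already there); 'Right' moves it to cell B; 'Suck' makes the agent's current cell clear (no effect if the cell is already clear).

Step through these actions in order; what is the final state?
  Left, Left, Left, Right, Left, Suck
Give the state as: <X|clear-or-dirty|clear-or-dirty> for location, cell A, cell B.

<A|clear|dirty>

[1] after Left: <A|dirty|dirty>
[2] after Left: <A|dirty|dirty>
[3] after Left: <A|dirty|dirty>
[4] after Right: <B|dirty|dirty>
[5] after Left: <A|dirty|dirty>
[6] after Suck: <A|clear|dirty>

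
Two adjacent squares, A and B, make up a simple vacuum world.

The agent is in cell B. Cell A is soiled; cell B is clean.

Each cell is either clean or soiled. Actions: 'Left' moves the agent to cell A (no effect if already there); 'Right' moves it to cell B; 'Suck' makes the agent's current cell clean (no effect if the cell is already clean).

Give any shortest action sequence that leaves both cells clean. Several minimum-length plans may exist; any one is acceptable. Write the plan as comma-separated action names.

Left (#1): in A — A soiled, B clean
Suck (#2): in A — A clean, B clean
min 2: go A then Suck

Left, Suck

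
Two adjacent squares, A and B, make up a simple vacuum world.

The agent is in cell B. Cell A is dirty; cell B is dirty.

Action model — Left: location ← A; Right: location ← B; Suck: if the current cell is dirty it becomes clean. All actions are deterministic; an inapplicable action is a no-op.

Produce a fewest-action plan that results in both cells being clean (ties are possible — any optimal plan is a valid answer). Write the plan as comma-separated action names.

Suck, Left, Suck

Suck (#1): (B; A:dirty, B:clean)
Left (#2): (A; A:dirty, B:clean)
Suck (#3): (A; A:clean, B:clean)
min 3: Suck B + move + Suck A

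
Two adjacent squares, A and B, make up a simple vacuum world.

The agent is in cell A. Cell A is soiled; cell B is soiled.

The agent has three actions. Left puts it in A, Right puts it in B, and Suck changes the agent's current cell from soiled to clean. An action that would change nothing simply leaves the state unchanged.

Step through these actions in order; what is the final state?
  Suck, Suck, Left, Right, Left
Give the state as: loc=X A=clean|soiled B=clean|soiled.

loc=A A=clean B=soiled

[1] after Suck: loc=A A=clean B=soiled
[2] after Suck: loc=A A=clean B=soiled
[3] after Left: loc=A A=clean B=soiled
[4] after Right: loc=B A=clean B=soiled
[5] after Left: loc=A A=clean B=soiled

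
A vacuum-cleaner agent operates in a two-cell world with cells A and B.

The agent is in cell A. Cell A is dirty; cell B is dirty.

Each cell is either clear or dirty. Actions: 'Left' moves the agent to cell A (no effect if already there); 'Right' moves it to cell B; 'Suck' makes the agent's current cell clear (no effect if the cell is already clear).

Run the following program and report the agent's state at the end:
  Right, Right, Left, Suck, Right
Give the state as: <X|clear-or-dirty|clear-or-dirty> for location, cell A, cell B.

[1] after Right: <B|dirty|dirty>
[2] after Right: <B|dirty|dirty>
[3] after Left: <A|dirty|dirty>
[4] after Suck: <A|clear|dirty>
[5] after Right: <B|clear|dirty>

<B|clear|dirty>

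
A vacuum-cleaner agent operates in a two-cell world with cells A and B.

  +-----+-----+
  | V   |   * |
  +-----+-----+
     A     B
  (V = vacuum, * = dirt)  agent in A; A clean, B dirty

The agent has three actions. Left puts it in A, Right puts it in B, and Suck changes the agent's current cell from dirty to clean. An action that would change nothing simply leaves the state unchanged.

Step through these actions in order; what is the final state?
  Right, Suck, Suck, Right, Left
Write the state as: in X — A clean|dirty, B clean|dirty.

in A — A clean, B clean

1. Right → in B — A clean, B dirty
2. Suck → in B — A clean, B clean
3. Suck → in B — A clean, B clean
4. Right → in B — A clean, B clean
5. Left → in A — A clean, B clean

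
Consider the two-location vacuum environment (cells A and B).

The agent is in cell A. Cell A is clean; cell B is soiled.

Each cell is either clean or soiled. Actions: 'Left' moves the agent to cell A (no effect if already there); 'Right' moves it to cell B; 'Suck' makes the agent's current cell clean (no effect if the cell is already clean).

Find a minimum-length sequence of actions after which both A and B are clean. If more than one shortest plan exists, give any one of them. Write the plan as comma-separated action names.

1) do Right; now (B; A:clean, B:soiled)
2) do Suck; now (B; A:clean, B:clean)
min 2: go B then Suck

Right, Suck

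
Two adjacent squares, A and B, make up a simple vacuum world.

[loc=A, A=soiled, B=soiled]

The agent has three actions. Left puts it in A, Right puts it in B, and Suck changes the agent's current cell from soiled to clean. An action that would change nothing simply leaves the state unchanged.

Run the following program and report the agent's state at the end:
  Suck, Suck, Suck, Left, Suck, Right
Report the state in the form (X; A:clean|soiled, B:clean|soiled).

1. Suck → (A; A:clean, B:soiled)
2. Suck → (A; A:clean, B:soiled)
3. Suck → (A; A:clean, B:soiled)
4. Left → (A; A:clean, B:soiled)
5. Suck → (A; A:clean, B:soiled)
6. Right → (B; A:clean, B:soiled)

(B; A:clean, B:soiled)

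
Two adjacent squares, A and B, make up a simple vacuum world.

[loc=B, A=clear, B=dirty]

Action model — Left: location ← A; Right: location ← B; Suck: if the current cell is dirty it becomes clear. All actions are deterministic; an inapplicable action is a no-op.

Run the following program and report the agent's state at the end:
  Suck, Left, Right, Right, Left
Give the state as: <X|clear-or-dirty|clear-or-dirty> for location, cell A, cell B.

1) do Suck; now <B|clear|clear>
2) do Left; now <A|clear|clear>
3) do Right; now <B|clear|clear>
4) do Right; now <B|clear|clear>
5) do Left; now <A|clear|clear>

<A|clear|clear>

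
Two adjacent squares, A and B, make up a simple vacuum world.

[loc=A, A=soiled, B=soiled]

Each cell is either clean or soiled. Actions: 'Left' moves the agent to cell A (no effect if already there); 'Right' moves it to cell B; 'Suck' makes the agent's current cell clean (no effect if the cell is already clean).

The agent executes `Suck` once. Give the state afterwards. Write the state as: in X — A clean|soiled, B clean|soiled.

start: in A — A soiled, B soiled
Suck (#1): in A — A clean, B soiled

in A — A clean, B soiled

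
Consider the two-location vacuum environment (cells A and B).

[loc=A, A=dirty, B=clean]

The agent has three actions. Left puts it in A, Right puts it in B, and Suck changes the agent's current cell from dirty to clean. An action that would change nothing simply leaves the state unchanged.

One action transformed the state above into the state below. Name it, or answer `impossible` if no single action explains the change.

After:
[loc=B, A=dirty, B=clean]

try  Left: loc=A A=dirty B=clean
try Right: loc=B A=dirty B=clean  ← match
try  Suck: loc=A A=clean B=clean

Right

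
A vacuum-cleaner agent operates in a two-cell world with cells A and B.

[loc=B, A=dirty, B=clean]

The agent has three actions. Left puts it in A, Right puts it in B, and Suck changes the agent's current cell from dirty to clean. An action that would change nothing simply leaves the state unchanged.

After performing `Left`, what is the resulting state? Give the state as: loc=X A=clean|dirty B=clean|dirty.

loc=A A=dirty B=clean

start: loc=B A=dirty B=clean
1) do Left; now loc=A A=dirty B=clean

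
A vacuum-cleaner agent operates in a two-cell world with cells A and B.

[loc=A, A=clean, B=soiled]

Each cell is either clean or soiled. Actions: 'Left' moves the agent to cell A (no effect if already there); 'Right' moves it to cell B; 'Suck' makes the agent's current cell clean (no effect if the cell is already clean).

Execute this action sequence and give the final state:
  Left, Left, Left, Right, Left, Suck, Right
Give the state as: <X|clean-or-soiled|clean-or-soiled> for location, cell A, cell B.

t=1 Left ⇒ <A|clean|soiled>
t=2 Left ⇒ <A|clean|soiled>
t=3 Left ⇒ <A|clean|soiled>
t=4 Right ⇒ <B|clean|soiled>
t=5 Left ⇒ <A|clean|soiled>
t=6 Suck ⇒ <A|clean|soiled>
t=7 Right ⇒ <B|clean|soiled>

<B|clean|soiled>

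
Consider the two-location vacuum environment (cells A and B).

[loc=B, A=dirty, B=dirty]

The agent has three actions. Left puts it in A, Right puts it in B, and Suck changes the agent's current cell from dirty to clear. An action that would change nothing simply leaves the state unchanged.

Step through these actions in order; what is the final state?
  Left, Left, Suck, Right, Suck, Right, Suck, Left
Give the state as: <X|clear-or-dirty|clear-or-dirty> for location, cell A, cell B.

<A|clear|clear>

1. Left → <A|dirty|dirty>
2. Left → <A|dirty|dirty>
3. Suck → <A|clear|dirty>
4. Right → <B|clear|dirty>
5. Suck → <B|clear|clear>
6. Right → <B|clear|clear>
7. Suck → <B|clear|clear>
8. Left → <A|clear|clear>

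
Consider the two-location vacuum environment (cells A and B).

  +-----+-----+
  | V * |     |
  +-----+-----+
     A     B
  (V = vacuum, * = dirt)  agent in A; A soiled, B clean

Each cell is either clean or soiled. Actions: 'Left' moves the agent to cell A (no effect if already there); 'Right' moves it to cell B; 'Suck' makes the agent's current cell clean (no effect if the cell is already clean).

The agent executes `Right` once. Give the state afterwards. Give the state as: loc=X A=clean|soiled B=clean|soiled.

start: loc=A A=soiled B=clean
[1] after Right: loc=B A=soiled B=clean

loc=B A=soiled B=clean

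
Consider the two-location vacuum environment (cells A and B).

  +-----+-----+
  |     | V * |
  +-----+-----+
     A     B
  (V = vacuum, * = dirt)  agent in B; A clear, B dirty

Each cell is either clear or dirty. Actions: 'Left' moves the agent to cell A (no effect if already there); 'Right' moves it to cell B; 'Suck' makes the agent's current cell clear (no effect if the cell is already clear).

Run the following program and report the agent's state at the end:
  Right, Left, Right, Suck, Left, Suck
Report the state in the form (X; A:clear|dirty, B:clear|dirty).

Right (#1): (B; A:clear, B:dirty)
Left (#2): (A; A:clear, B:dirty)
Right (#3): (B; A:clear, B:dirty)
Suck (#4): (B; A:clear, B:clear)
Left (#5): (A; A:clear, B:clear)
Suck (#6): (A; A:clear, B:clear)

(A; A:clear, B:clear)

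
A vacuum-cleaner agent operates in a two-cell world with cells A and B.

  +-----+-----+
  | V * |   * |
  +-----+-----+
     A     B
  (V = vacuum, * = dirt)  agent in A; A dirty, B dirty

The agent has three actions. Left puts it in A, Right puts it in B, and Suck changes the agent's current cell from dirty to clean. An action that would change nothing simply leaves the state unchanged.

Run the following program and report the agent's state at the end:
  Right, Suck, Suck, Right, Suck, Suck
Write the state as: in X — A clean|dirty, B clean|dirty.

t=1 Right ⇒ in B — A dirty, B dirty
t=2 Suck ⇒ in B — A dirty, B clean
t=3 Suck ⇒ in B — A dirty, B clean
t=4 Right ⇒ in B — A dirty, B clean
t=5 Suck ⇒ in B — A dirty, B clean
t=6 Suck ⇒ in B — A dirty, B clean

in B — A dirty, B clean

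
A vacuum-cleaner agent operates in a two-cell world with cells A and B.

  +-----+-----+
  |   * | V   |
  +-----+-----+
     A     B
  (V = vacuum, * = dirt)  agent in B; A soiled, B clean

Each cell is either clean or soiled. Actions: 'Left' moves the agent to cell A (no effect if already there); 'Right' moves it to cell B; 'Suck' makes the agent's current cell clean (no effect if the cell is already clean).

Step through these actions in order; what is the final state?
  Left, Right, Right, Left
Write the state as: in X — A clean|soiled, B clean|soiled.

[1] after Left: in A — A soiled, B clean
[2] after Right: in B — A soiled, B clean
[3] after Right: in B — A soiled, B clean
[4] after Left: in A — A soiled, B clean

in A — A soiled, B clean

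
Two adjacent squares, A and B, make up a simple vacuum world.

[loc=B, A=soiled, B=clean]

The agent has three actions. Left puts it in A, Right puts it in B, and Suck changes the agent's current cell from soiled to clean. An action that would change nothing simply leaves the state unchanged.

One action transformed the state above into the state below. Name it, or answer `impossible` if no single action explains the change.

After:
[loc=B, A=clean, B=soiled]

try  Left: (A; A:soiled, B:clean)
try Right: (B; A:soiled, B:clean)
try  Suck: (B; A:soiled, B:clean)
no single action produces the after-state

impossible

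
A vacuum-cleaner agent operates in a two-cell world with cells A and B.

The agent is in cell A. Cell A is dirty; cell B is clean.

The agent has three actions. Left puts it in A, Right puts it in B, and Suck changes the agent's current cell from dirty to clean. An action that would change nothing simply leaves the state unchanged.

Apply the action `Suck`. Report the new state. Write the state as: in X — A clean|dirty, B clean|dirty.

in A — A clean, B clean

start: in A — A dirty, B clean
1) do Suck; now in A — A clean, B clean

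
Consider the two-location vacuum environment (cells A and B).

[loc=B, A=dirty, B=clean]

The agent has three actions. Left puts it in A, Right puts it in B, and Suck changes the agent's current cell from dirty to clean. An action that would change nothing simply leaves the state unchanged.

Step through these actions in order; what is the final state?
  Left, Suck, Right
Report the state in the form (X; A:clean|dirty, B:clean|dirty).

step 1/3 (Left): (A; A:dirty, B:clean)
step 2/3 (Suck): (A; A:clean, B:clean)
step 3/3 (Right): (B; A:clean, B:clean)

(B; A:clean, B:clean)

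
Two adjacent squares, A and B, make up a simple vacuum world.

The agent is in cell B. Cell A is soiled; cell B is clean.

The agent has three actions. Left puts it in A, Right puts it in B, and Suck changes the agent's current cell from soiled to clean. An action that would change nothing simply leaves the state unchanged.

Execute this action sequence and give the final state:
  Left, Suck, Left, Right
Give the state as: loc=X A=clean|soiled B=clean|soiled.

step 1/4 (Left): loc=A A=soiled B=clean
step 2/4 (Suck): loc=A A=clean B=clean
step 3/4 (Left): loc=A A=clean B=clean
step 4/4 (Right): loc=B A=clean B=clean

loc=B A=clean B=clean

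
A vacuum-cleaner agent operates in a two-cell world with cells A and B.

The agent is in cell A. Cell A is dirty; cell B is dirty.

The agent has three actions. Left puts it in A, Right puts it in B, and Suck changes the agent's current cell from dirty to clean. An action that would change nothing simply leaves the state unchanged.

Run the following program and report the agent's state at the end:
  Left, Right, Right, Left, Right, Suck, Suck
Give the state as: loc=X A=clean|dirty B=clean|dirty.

t=1 Left ⇒ loc=A A=dirty B=dirty
t=2 Right ⇒ loc=B A=dirty B=dirty
t=3 Right ⇒ loc=B A=dirty B=dirty
t=4 Left ⇒ loc=A A=dirty B=dirty
t=5 Right ⇒ loc=B A=dirty B=dirty
t=6 Suck ⇒ loc=B A=dirty B=clean
t=7 Suck ⇒ loc=B A=dirty B=clean

loc=B A=dirty B=clean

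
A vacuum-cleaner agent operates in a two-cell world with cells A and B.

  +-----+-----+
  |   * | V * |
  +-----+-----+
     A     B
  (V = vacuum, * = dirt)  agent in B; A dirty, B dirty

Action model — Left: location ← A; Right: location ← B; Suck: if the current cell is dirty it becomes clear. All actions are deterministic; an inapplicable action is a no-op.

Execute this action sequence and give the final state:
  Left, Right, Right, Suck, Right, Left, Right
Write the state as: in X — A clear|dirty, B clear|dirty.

in B — A dirty, B clear

t=1 Left ⇒ in A — A dirty, B dirty
t=2 Right ⇒ in B — A dirty, B dirty
t=3 Right ⇒ in B — A dirty, B dirty
t=4 Suck ⇒ in B — A dirty, B clear
t=5 Right ⇒ in B — A dirty, B clear
t=6 Left ⇒ in A — A dirty, B clear
t=7 Right ⇒ in B — A dirty, B clear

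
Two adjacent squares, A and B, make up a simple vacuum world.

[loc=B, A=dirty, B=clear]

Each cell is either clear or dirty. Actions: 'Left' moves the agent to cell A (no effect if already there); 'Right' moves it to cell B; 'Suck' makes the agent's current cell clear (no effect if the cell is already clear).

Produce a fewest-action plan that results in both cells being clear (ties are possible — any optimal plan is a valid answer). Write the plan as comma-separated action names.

1. Left → (A; A:dirty, B:clear)
2. Suck → (A; A:clear, B:clear)
min 2: go A then Suck

Left, Suck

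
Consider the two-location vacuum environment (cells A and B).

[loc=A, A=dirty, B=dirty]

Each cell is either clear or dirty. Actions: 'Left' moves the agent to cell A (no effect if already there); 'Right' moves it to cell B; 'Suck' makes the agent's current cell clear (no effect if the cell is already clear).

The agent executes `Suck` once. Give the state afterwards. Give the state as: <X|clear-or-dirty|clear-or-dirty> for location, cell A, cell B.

<A|clear|dirty>

start: <A|dirty|dirty>
1) do Suck; now <A|clear|dirty>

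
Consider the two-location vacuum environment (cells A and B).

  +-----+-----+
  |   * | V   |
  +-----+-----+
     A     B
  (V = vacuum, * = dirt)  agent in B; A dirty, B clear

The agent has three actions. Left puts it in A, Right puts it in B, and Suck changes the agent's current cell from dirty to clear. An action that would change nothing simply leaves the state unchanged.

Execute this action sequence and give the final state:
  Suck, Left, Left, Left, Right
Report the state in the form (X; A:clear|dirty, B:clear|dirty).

t=1 Suck ⇒ (B; A:dirty, B:clear)
t=2 Left ⇒ (A; A:dirty, B:clear)
t=3 Left ⇒ (A; A:dirty, B:clear)
t=4 Left ⇒ (A; A:dirty, B:clear)
t=5 Right ⇒ (B; A:dirty, B:clear)

(B; A:dirty, B:clear)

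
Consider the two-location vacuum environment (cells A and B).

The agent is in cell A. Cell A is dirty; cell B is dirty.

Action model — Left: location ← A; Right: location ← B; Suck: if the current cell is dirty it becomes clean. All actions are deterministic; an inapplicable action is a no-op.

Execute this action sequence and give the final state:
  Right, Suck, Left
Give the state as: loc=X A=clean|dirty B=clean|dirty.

step 1/3 (Right): loc=B A=dirty B=dirty
step 2/3 (Suck): loc=B A=dirty B=clean
step 3/3 (Left): loc=A A=dirty B=clean

loc=A A=dirty B=clean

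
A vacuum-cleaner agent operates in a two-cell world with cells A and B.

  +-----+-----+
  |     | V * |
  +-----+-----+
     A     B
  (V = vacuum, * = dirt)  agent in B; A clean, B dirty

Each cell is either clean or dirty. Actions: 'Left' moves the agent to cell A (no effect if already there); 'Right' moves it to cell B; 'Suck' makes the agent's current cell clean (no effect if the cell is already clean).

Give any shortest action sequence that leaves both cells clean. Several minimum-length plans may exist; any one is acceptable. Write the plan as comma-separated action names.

t=1 Suck ⇒ loc=B A=clean B=clean
min 1: B is dirty, one Suck

Suck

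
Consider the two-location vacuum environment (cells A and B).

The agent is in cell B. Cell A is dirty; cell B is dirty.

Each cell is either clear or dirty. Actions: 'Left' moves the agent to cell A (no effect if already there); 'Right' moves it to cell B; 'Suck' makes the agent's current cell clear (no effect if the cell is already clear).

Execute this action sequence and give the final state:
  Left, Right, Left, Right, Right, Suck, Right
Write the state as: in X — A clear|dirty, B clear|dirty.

1. Left → in A — A dirty, B dirty
2. Right → in B — A dirty, B dirty
3. Left → in A — A dirty, B dirty
4. Right → in B — A dirty, B dirty
5. Right → in B — A dirty, B dirty
6. Suck → in B — A dirty, B clear
7. Right → in B — A dirty, B clear

in B — A dirty, B clear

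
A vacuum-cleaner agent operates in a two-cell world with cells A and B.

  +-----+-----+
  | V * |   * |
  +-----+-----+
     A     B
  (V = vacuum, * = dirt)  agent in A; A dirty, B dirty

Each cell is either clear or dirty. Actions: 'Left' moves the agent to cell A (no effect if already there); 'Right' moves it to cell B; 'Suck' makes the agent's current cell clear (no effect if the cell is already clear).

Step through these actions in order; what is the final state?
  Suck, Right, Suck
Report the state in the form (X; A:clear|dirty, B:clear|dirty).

1) do Suck; now (A; A:clear, B:dirty)
2) do Right; now (B; A:clear, B:dirty)
3) do Suck; now (B; A:clear, B:clear)

(B; A:clear, B:clear)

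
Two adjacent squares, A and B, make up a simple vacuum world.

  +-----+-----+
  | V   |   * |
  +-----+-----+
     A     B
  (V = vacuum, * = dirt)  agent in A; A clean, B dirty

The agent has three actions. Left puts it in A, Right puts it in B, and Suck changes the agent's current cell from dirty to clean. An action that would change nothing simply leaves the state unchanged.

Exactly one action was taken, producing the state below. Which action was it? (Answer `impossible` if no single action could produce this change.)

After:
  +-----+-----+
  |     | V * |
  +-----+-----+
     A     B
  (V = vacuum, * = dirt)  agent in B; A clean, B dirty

Right

try  Left: (A; A:clean, B:dirty)
try Right: (B; A:clean, B:dirty)  ← match
try  Suck: (A; A:clean, B:dirty)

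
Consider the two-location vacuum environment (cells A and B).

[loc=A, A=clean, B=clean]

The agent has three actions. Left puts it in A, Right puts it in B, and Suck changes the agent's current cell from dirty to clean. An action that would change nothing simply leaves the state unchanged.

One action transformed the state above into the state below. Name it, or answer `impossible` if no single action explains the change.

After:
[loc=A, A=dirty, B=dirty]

try  Left: loc=A A=clean B=clean
try Right: loc=B A=clean B=clean
try  Suck: loc=A A=clean B=clean
no single action produces the after-state

impossible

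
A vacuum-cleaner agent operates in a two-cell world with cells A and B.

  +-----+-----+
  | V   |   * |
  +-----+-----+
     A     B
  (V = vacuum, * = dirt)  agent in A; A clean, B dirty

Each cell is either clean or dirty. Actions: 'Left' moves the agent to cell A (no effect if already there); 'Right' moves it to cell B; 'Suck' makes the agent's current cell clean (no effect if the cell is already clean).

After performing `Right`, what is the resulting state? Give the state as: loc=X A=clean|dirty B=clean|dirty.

loc=B A=clean B=dirty

start: loc=A A=clean B=dirty
1. Right → loc=B A=clean B=dirty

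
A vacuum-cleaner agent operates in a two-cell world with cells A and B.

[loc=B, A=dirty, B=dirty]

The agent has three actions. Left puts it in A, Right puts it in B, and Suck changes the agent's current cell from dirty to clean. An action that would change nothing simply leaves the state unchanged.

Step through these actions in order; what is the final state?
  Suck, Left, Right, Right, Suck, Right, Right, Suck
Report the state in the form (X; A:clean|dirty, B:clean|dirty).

(B; A:dirty, B:clean)

1. Suck → (B; A:dirty, B:clean)
2. Left → (A; A:dirty, B:clean)
3. Right → (B; A:dirty, B:clean)
4. Right → (B; A:dirty, B:clean)
5. Suck → (B; A:dirty, B:clean)
6. Right → (B; A:dirty, B:clean)
7. Right → (B; A:dirty, B:clean)
8. Suck → (B; A:dirty, B:clean)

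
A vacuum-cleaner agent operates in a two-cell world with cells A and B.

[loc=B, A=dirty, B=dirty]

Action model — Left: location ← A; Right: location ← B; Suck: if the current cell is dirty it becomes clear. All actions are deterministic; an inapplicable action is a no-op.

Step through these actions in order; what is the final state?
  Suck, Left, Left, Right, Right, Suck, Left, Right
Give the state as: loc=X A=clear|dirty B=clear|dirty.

1) do Suck; now loc=B A=dirty B=clear
2) do Left; now loc=A A=dirty B=clear
3) do Left; now loc=A A=dirty B=clear
4) do Right; now loc=B A=dirty B=clear
5) do Right; now loc=B A=dirty B=clear
6) do Suck; now loc=B A=dirty B=clear
7) do Left; now loc=A A=dirty B=clear
8) do Right; now loc=B A=dirty B=clear

loc=B A=dirty B=clear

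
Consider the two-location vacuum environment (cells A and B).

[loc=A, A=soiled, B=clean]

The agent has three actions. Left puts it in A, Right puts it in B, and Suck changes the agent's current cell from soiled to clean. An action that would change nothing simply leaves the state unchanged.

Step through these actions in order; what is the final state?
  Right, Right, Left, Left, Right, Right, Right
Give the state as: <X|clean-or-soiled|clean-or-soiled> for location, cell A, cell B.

[1] after Right: <B|soiled|clean>
[2] after Right: <B|soiled|clean>
[3] after Left: <A|soiled|clean>
[4] after Left: <A|soiled|clean>
[5] after Right: <B|soiled|clean>
[6] after Right: <B|soiled|clean>
[7] after Right: <B|soiled|clean>

<B|soiled|clean>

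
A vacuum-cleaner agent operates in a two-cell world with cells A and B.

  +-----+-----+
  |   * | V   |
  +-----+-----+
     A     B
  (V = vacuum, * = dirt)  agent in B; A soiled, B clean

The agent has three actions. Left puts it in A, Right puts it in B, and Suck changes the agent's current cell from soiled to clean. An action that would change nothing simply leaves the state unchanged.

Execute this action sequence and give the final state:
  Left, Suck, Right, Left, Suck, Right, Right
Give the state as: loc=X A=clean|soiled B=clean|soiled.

loc=B A=clean B=clean

1. Left → loc=A A=soiled B=clean
2. Suck → loc=A A=clean B=clean
3. Right → loc=B A=clean B=clean
4. Left → loc=A A=clean B=clean
5. Suck → loc=A A=clean B=clean
6. Right → loc=B A=clean B=clean
7. Right → loc=B A=clean B=clean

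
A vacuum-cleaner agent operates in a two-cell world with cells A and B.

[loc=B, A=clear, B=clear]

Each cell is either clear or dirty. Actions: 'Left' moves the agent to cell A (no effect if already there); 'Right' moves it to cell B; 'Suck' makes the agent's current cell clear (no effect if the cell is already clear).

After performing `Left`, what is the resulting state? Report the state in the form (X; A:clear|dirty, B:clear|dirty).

(A; A:clear, B:clear)

start: (B; A:clear, B:clear)
1) do Left; now (A; A:clear, B:clear)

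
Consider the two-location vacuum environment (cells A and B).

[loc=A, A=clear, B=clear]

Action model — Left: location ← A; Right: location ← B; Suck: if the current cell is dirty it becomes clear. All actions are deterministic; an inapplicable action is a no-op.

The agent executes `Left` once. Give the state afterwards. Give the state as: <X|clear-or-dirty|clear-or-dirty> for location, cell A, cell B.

<A|clear|clear>

start: <A|clear|clear>
1) do Left; now <A|clear|clear>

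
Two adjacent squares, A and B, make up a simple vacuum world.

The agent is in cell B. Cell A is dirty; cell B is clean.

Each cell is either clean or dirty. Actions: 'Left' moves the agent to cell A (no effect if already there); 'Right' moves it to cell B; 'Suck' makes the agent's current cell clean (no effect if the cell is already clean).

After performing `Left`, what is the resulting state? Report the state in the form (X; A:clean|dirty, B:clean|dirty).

start: (B; A:dirty, B:clean)
1. Left → (A; A:dirty, B:clean)

(A; A:dirty, B:clean)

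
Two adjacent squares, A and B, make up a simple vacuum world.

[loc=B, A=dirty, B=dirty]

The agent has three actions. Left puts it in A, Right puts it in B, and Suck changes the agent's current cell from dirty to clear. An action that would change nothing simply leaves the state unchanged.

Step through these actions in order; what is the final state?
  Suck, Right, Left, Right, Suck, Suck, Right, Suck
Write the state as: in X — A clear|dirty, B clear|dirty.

1. Suck → in B — A dirty, B clear
2. Right → in B — A dirty, B clear
3. Left → in A — A dirty, B clear
4. Right → in B — A dirty, B clear
5. Suck → in B — A dirty, B clear
6. Suck → in B — A dirty, B clear
7. Right → in B — A dirty, B clear
8. Suck → in B — A dirty, B clear

in B — A dirty, B clear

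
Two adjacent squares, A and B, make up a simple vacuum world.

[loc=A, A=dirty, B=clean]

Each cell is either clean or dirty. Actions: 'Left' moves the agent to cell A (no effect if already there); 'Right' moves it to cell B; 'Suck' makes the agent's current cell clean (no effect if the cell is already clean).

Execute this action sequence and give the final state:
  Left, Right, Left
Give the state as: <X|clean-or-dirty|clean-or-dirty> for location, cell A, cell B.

<A|dirty|clean>

step 1/3 (Left): <A|dirty|clean>
step 2/3 (Right): <B|dirty|clean>
step 3/3 (Left): <A|dirty|clean>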